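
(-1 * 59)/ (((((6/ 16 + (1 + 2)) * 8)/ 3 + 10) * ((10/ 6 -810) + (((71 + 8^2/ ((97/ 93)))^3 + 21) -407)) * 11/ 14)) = -1130801847/ 663143324063891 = -0.00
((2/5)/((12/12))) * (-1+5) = 8/5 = 1.60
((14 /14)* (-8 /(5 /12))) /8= -12 /5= -2.40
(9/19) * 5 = 45/19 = 2.37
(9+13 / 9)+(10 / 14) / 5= 667 / 63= 10.59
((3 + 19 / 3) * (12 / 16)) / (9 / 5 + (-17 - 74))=-35 / 446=-0.08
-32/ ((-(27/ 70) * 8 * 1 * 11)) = 280/ 297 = 0.94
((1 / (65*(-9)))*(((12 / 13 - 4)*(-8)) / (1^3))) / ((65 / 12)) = -256 / 32955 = -0.01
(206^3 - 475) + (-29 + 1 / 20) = 174826241 / 20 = 8741312.05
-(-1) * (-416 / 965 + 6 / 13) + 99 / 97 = 1279009 / 1216865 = 1.05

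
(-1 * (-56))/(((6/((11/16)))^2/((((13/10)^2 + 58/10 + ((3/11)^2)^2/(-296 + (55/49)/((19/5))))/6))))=2348090292107/2558317132800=0.92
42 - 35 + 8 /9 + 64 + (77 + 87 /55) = 150.47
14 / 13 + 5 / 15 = 55 / 39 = 1.41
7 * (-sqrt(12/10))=-7.67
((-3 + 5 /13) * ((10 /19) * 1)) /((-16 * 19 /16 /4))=1360 /4693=0.29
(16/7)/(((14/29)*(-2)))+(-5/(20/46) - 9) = -2241/98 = -22.87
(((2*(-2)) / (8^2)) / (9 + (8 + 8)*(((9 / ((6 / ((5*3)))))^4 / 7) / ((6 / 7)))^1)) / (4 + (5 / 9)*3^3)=-1 / 207767736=-0.00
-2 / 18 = -1 / 9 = -0.11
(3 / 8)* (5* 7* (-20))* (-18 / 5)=945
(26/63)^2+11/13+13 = 723208/51597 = 14.02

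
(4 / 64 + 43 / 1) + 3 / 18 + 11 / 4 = 45.98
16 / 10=8 / 5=1.60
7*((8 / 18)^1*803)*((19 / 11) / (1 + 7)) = 9709 / 18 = 539.39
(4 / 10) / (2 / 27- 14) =-27 / 940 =-0.03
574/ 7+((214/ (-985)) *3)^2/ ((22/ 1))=875349032/ 10672475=82.02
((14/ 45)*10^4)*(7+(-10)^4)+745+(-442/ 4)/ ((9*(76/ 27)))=42590805193/ 1368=31133629.53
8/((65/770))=1232/13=94.77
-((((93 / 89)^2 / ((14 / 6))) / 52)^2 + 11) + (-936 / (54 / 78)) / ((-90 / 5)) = 4796650311738991 / 74817863671824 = 64.11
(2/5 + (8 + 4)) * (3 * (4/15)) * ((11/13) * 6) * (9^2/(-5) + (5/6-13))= -2321528/1625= -1428.63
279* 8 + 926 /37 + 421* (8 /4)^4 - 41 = 331225 /37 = 8952.03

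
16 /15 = 1.07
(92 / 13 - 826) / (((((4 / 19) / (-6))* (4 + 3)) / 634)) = 2113874.44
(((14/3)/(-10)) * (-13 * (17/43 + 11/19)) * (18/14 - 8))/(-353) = 486356/4326015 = 0.11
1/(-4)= -1/4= -0.25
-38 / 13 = -2.92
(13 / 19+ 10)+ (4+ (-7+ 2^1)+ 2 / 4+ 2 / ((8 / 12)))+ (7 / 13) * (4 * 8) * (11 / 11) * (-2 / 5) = 15541 / 2470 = 6.29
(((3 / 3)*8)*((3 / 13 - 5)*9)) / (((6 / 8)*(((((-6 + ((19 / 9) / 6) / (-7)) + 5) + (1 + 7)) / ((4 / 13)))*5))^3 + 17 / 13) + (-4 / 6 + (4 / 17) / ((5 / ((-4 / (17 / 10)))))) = -43655609614501070366 / 56115607992180315069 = -0.78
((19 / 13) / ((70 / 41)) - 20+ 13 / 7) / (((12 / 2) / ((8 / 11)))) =-31462 / 15015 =-2.10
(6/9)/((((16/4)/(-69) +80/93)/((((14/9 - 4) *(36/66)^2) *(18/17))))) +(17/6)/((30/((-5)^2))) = 1656953/962676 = 1.72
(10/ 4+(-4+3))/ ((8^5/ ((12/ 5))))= 0.00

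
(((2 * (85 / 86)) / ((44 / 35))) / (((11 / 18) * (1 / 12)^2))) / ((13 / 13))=1927800 / 5203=370.52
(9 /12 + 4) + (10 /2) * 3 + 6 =103 /4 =25.75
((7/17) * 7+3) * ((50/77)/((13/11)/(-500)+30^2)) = 2500000/589048453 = 0.00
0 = 0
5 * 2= 10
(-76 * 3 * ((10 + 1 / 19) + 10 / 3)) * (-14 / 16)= 5341 / 2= 2670.50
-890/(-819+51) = 445/384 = 1.16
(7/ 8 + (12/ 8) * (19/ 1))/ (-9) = -235/ 72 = -3.26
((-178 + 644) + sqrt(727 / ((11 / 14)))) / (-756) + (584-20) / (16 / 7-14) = -755725 / 15498-sqrt(111958) / 8316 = -48.80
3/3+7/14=3/2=1.50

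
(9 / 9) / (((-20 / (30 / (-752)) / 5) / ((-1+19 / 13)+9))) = 1845 / 19552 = 0.09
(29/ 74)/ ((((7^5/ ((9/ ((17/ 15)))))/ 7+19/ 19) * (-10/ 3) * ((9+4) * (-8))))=2349/ 630333184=0.00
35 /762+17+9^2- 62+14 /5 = 148003 /3810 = 38.85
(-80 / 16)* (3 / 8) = -15 / 8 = -1.88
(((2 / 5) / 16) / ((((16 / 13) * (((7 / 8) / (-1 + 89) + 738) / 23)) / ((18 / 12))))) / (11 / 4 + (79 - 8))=9867 / 766349525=0.00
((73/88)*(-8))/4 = -73/44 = -1.66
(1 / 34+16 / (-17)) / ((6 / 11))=-341 / 204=-1.67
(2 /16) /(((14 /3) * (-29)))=-3 /3248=-0.00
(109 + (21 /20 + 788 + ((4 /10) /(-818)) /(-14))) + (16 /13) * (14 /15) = 2008036703 /2233140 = 899.20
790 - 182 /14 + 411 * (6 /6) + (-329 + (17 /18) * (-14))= 7612 /9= 845.78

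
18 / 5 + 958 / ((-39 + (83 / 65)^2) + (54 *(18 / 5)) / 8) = -38487634 / 552185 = -69.70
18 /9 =2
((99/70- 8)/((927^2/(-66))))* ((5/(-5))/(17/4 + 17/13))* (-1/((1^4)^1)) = 263692/2897370945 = 0.00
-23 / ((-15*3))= 23 / 45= 0.51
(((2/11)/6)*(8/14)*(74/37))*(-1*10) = -80/231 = -0.35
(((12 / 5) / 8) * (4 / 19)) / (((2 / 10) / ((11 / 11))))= 0.32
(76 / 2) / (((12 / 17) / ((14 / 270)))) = 2261 / 810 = 2.79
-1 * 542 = -542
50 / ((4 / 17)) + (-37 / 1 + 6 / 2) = 357 / 2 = 178.50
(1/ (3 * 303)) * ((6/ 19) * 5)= 10/ 5757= 0.00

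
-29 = -29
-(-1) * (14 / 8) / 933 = 7 / 3732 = 0.00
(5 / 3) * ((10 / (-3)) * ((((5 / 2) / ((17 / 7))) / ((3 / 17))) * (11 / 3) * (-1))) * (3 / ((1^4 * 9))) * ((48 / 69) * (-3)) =-154000 / 1863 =-82.66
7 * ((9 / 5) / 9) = 7 / 5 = 1.40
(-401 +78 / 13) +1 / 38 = -15009 / 38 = -394.97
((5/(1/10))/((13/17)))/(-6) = -425/39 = -10.90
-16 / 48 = -1 / 3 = -0.33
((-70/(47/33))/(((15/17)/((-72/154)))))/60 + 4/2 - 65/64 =21333/15040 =1.42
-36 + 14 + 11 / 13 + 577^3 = 2497300154 / 13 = 192100011.85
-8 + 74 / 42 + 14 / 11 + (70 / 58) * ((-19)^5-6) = -20019342188 / 6699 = -2988407.55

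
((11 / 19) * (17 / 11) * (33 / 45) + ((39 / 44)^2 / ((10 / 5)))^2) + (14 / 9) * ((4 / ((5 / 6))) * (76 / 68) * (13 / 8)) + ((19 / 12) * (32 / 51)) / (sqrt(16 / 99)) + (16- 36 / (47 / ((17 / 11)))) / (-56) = 38 * sqrt(11) / 51 + 337119962405621 / 23897935057920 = 16.58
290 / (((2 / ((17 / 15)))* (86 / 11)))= 5423 / 258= 21.02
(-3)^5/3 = -81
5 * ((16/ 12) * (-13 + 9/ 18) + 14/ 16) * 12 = -1895/ 2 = -947.50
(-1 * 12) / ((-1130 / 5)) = 6 / 113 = 0.05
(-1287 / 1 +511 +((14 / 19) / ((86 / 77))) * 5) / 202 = -631297 / 165034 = -3.83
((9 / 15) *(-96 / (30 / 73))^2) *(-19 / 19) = -4092672 / 125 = -32741.38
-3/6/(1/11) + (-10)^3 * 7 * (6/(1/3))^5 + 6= -13226975999.50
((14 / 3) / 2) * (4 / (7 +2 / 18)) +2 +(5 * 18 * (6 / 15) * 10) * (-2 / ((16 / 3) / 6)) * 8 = -103627 / 16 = -6476.69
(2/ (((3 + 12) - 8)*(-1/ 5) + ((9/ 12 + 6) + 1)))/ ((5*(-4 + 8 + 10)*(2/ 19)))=0.04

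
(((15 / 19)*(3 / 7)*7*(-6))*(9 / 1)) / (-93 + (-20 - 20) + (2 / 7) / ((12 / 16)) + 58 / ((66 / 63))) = 280665 / 169537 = 1.66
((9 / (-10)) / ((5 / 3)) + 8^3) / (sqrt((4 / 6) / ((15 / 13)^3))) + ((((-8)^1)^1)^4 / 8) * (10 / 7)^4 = 230157 * sqrt(130) / 3380 + 5120000 / 2401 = 2908.83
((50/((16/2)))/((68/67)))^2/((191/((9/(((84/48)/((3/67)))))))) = 1130625/24729152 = 0.05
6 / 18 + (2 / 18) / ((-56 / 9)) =53 / 168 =0.32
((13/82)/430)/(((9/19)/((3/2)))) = 247/211560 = 0.00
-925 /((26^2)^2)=-925 /456976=-0.00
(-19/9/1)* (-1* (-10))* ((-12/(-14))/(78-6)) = -95/378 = -0.25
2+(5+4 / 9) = 67 / 9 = 7.44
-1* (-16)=16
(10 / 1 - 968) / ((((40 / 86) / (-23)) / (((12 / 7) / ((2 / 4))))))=5684772 / 35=162422.06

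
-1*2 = -2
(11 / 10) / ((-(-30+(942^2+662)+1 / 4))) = -22 / 17759925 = -0.00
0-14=-14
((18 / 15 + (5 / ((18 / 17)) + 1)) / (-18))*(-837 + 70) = 477841 / 1620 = 294.96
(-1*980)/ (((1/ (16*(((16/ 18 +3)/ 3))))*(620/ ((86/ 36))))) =-589960/ 7533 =-78.32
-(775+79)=-854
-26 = -26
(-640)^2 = 409600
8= 8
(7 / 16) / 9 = 7 / 144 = 0.05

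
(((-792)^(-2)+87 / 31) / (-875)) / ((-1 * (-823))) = -54571999 / 14002963128000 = -0.00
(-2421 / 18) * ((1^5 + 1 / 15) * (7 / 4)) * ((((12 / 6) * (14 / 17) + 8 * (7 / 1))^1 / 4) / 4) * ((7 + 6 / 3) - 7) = -92267 / 51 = -1809.16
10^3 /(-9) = -1000 /9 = -111.11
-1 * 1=-1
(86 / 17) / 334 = 43 / 2839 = 0.02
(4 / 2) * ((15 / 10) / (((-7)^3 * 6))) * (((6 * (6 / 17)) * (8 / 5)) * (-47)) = 6768 / 29155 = 0.23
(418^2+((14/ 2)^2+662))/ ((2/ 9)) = 1578915/ 2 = 789457.50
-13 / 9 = -1.44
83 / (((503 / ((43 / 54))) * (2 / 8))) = 0.53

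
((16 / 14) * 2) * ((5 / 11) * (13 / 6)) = 520 / 231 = 2.25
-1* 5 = -5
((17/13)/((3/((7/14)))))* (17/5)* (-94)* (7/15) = -95081/2925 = -32.51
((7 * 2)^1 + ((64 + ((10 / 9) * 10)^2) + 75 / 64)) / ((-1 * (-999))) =1050427 / 5178816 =0.20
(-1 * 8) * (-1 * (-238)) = -1904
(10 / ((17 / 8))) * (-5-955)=-4517.65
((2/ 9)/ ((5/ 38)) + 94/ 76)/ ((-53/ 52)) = -130078/ 45315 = -2.87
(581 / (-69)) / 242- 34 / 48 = -16545 / 22264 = -0.74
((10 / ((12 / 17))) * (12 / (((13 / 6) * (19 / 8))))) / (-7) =-8160 / 1729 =-4.72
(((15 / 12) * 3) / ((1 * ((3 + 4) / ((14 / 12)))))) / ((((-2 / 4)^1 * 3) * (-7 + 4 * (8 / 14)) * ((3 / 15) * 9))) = 175 / 3564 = 0.05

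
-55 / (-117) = 55 / 117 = 0.47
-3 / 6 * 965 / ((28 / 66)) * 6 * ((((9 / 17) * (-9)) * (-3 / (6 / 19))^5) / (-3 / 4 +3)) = -2128987061685 / 1904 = -1118165473.57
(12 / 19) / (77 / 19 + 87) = 6 / 865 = 0.01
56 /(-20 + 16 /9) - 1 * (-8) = 202 /41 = 4.93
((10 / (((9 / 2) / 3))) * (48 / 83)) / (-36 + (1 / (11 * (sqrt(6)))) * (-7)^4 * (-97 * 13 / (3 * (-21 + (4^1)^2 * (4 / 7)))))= 6247549440 / 449111488922233 + 223804701120 * sqrt(6) / 449111488922233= 0.00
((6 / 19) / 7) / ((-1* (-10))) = 3 / 665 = 0.00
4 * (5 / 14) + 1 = 17 / 7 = 2.43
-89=-89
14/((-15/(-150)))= 140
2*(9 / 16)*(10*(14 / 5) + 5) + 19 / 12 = 929 / 24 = 38.71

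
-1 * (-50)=50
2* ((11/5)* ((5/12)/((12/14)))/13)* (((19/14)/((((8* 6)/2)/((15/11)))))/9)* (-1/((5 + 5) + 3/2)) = -95/775008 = -0.00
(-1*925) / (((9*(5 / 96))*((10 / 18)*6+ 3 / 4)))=-483.27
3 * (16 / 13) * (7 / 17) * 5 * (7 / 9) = 3920 / 663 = 5.91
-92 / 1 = -92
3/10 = 0.30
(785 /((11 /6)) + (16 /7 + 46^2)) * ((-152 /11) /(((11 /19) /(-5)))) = 2831366320 /9317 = 303892.49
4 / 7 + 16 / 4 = 32 / 7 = 4.57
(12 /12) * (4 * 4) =16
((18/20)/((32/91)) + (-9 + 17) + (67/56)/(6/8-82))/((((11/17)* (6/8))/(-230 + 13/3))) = -1963308801/400400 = -4903.37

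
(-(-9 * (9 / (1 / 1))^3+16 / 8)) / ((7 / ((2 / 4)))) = 937 / 2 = 468.50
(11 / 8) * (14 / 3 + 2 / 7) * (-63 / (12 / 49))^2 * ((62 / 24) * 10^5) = 232829471875 / 2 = 116414735937.50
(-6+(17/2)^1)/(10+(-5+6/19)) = 0.47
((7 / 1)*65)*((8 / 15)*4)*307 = 893984 / 3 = 297994.67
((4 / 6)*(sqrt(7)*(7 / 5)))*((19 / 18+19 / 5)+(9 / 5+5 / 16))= 35119*sqrt(7) / 5400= 17.21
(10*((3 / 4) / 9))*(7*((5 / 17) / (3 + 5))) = 175 / 816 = 0.21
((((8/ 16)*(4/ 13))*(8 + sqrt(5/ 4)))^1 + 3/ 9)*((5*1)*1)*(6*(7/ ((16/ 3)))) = 315*sqrt(5)/ 104 + 6405/ 104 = 68.36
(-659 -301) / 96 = -10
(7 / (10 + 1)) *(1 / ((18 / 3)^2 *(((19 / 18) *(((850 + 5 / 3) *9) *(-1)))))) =-1 / 457710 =-0.00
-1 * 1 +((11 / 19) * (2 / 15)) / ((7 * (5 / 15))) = -0.97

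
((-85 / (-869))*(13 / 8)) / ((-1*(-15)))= 221 / 20856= 0.01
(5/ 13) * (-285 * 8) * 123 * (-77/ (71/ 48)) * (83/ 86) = 215075044800/ 39689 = 5419008.91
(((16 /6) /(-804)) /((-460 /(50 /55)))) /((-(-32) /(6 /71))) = 1 /57769008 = 0.00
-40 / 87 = -0.46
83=83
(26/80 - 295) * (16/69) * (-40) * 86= 5406304/23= 235056.70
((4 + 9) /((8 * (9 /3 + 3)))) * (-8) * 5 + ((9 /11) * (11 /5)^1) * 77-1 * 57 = 2123 /30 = 70.77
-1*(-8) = 8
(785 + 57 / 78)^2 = 617372.84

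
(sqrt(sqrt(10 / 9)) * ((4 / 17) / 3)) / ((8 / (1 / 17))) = 10^(1 / 4) * sqrt(3) / 5202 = 0.00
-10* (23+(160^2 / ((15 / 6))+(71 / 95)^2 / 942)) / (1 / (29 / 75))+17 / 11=-27832116700804 / 701377875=-39682.06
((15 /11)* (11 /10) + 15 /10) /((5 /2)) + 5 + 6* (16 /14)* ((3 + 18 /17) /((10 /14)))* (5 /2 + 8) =35303 /85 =415.33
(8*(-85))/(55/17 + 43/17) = -5780/49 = -117.96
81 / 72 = 1.12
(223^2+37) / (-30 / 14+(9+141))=348362 / 1035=336.58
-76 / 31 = -2.45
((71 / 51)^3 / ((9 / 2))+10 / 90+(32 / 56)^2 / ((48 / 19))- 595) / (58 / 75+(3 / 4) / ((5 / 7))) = -3475782286100 / 10666334259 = -325.86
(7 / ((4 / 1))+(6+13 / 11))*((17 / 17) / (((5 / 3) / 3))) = 16.08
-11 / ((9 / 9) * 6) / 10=-11 / 60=-0.18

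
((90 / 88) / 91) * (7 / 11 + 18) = 9225 / 44044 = 0.21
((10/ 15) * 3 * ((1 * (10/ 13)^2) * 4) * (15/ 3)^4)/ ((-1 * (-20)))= 25000/ 169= 147.93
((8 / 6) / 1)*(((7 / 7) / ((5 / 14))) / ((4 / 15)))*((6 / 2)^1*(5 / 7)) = 30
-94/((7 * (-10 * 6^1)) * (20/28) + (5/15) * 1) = 282/899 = 0.31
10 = 10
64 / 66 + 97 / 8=13.09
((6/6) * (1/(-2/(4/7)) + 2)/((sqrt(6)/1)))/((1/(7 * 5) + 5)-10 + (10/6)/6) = -180 * sqrt(6)/2957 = -0.15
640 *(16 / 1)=10240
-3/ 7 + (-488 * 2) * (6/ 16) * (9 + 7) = -40995/ 7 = -5856.43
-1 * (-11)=11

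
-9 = -9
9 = 9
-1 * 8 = -8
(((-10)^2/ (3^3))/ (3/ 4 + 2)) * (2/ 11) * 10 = 8000/ 3267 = 2.45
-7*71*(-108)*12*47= 30273264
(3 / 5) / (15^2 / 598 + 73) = 0.01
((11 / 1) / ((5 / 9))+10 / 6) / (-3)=-322 / 45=-7.16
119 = 119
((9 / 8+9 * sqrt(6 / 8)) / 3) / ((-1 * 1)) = -3 * sqrt(3) / 2 - 3 / 8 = -2.97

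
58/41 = 1.41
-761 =-761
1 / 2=0.50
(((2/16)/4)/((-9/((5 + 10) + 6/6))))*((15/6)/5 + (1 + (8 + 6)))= -31/36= -0.86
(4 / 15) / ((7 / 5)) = 4 / 21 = 0.19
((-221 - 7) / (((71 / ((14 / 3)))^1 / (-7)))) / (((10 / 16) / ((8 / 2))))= 238336 / 355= 671.37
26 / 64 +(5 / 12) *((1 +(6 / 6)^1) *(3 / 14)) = 131 / 224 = 0.58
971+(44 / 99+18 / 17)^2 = 22783039 / 23409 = 973.26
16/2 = 8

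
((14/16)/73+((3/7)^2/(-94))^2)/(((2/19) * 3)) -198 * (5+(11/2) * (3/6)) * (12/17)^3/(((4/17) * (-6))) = 2053498989023323/5370934006704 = 382.34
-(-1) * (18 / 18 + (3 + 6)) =10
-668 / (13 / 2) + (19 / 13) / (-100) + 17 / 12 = -98833 / 975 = -101.37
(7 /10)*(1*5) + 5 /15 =23 /6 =3.83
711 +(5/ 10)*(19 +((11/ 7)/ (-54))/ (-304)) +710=328763243/ 229824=1430.50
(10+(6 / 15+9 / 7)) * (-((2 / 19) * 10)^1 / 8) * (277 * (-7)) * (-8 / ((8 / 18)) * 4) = -4078548 / 19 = -214660.42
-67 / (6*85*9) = -67 / 4590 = -0.01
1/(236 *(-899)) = -1/212164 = -0.00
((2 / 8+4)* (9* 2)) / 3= 51 / 2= 25.50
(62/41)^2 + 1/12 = 47809/20172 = 2.37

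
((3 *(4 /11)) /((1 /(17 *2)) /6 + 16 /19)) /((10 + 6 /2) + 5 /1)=2584 /36113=0.07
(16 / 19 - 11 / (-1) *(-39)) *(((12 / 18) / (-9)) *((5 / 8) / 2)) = 40675 / 4104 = 9.91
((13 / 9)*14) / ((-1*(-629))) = 182 / 5661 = 0.03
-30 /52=-15 /26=-0.58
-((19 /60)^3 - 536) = 115769141 /216000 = 535.97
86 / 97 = 0.89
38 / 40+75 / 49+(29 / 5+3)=2211 / 196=11.28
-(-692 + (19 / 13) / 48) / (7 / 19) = 8203991 / 4368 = 1878.20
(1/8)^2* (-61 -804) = -865/64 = -13.52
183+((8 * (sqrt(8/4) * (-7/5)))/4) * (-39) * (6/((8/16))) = 183+6552 * sqrt(2)/5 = 2036.19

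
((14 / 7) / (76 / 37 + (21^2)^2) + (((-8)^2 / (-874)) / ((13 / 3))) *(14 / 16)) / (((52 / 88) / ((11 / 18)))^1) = -73087985498 / 4782931278021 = -0.02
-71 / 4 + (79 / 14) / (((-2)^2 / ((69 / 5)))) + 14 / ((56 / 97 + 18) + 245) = 12677967 / 7158760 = 1.77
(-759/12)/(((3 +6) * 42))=-253/1512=-0.17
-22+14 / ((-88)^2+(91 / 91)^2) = -170376 / 7745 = -22.00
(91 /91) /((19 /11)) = 11 /19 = 0.58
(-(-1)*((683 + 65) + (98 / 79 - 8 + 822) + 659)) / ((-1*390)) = -58519 / 10270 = -5.70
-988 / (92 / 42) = -10374 / 23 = -451.04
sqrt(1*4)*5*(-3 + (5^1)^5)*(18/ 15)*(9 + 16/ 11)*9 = 38775240/ 11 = 3525021.82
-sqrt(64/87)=-8 *sqrt(87)/87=-0.86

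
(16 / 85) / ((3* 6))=8 / 765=0.01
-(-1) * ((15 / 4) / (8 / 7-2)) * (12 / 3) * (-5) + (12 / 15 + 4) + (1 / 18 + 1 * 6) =4426 / 45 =98.36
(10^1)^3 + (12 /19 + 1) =19031 /19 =1001.63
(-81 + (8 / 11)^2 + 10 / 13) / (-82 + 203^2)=-0.00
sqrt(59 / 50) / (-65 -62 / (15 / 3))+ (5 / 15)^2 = 1 / 9 -sqrt(118) / 774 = 0.10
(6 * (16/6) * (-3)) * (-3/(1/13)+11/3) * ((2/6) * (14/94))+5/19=226273/2679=84.46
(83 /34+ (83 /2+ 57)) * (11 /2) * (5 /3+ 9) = 100672 /17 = 5921.88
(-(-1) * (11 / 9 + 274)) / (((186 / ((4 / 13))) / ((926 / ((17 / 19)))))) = 87160676 / 184977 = 471.20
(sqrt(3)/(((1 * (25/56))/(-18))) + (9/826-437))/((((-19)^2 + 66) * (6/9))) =-1082859/705404-216 * sqrt(3)/1525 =-1.78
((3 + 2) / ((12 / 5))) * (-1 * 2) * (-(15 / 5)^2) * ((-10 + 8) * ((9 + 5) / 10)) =-105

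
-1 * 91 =-91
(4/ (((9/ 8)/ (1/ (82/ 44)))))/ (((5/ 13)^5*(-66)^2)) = 5940688/ 114159375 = 0.05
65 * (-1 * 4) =-260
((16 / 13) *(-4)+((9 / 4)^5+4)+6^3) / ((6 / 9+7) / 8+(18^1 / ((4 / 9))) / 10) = 54461115 / 1000064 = 54.46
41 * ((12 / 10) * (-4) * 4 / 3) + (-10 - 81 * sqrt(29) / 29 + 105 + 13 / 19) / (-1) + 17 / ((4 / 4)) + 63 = -26418 / 95 + 81 * sqrt(29) / 29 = -263.04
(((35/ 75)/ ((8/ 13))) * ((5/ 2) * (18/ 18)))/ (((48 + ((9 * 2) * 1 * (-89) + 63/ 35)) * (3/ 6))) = -0.00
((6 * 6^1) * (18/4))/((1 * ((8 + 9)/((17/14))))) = 11.57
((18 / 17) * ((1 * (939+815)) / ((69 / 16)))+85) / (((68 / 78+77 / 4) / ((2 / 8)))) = 7863141 / 1227349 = 6.41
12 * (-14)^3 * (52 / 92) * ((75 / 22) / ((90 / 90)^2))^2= -601965000 / 2783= -216300.75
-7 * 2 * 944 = -13216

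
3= 3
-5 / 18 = -0.28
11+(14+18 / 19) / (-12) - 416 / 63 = 3772 / 1197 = 3.15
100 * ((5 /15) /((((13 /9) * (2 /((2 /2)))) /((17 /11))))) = 2550 /143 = 17.83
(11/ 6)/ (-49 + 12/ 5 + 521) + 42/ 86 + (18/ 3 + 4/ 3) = 4789061/ 611976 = 7.83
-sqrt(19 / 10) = -1.38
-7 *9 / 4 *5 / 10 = -63 / 8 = -7.88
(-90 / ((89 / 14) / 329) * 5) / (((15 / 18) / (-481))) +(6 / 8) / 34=162705292107 / 12104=13442274.63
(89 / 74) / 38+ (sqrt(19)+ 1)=2901 / 2812+ sqrt(19)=5.39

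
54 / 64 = 27 / 32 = 0.84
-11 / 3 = -3.67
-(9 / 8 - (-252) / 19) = -2187 / 152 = -14.39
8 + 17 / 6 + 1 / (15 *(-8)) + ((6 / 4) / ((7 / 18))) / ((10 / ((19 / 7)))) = 23269 / 1960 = 11.87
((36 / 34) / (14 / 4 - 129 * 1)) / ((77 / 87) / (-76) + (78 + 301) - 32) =-238032 / 9789722629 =-0.00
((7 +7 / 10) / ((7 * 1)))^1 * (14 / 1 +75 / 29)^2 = 2544971 / 8410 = 302.61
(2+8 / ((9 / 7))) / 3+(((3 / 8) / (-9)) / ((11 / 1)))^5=3514694565887 / 1282388557824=2.74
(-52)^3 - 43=-140651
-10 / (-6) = 5 / 3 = 1.67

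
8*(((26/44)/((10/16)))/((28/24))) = 2496/385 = 6.48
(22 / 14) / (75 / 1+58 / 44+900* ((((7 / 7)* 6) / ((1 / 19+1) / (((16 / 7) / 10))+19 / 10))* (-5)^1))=-24926 / 64624441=-0.00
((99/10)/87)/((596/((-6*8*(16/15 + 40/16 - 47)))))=42999/108025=0.40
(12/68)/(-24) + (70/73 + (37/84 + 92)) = 19471117/208488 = 93.39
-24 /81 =-8 /27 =-0.30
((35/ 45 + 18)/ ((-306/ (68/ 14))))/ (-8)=169/ 4536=0.04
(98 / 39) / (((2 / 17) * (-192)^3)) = -833 / 276037632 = -0.00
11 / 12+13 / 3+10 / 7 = 187 / 28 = 6.68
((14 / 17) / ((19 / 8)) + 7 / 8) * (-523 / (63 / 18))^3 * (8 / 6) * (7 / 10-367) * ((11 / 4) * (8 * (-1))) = -3466170716912508 / 79135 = -43800729347.48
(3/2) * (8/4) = 3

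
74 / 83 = 0.89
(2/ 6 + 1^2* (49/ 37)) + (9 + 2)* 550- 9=670735/ 111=6042.66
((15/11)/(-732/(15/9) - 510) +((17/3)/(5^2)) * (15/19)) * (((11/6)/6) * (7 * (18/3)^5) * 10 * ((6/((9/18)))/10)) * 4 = 1521291456/10735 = 141713.22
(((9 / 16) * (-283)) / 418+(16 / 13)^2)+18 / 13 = 2846677 / 1130272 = 2.52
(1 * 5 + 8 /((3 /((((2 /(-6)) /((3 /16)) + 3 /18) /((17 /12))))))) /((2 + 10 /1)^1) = 301 /1836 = 0.16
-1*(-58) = 58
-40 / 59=-0.68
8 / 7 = 1.14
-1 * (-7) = 7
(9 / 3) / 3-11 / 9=-2 / 9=-0.22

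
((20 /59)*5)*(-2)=-200 /59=-3.39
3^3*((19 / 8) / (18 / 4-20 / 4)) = -513 / 4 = -128.25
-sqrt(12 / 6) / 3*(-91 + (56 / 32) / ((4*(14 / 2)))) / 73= 485*sqrt(2) / 1168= 0.59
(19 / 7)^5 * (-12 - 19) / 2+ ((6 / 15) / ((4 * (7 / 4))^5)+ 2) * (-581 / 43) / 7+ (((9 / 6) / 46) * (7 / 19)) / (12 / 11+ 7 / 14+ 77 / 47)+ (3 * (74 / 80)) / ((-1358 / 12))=-222836325253610861 / 97417941151020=-2287.43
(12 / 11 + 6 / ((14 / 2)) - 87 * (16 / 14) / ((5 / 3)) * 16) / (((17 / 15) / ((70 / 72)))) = -305615 / 374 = -817.15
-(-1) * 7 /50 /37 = 7 /1850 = 0.00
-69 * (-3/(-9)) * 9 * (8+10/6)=-2001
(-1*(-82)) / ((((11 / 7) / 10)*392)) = 205 / 154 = 1.33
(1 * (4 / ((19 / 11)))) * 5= 220 / 19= 11.58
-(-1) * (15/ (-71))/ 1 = -15/ 71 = -0.21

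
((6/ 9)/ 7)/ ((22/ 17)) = 0.07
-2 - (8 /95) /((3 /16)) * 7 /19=-2.17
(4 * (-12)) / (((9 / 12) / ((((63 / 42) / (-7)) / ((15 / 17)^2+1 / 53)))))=735216 / 42749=17.20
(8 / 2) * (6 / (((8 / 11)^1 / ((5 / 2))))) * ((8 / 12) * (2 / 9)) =110 / 9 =12.22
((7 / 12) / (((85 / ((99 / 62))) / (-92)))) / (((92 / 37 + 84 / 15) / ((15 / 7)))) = -0.27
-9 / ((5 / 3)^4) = -729 / 625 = -1.17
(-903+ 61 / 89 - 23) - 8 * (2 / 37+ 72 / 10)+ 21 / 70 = -32371739 / 32930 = -983.05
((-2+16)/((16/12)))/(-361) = -21/722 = -0.03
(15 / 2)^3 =3375 / 8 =421.88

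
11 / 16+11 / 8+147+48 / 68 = 40737 / 272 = 149.77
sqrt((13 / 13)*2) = sqrt(2) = 1.41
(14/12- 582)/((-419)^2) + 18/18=1049881/1053366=1.00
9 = 9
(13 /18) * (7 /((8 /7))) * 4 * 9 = 637 /4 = 159.25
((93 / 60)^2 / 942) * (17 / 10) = 0.00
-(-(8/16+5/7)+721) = -10077/14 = -719.79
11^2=121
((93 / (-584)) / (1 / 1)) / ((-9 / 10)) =155 / 876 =0.18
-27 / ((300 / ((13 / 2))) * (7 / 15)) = -351 / 280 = -1.25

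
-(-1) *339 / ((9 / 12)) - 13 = 439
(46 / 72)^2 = 529 / 1296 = 0.41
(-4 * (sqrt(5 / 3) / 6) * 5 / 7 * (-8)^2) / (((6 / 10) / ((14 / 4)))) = -1600 * sqrt(15) / 27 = -229.51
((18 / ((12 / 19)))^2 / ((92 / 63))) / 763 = 29241 / 40112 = 0.73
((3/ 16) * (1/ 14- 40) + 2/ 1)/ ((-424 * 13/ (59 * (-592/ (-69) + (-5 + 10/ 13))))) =282865411/ 1107515136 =0.26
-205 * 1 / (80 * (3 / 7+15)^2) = -2009 / 186624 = -0.01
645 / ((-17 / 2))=-1290 / 17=-75.88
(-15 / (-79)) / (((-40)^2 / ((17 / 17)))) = 3 / 25280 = 0.00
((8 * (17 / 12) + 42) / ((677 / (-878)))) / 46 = -70240 / 46713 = -1.50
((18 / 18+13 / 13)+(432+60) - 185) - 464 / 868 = 66937 / 217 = 308.47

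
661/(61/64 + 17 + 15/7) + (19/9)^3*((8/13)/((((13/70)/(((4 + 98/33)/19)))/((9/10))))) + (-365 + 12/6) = -433561225739/1355662737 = -319.81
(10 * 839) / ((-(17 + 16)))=-8390 / 33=-254.24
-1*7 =-7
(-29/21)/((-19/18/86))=14964/133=112.51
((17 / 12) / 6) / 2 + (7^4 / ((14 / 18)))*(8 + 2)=4445297 / 144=30870.12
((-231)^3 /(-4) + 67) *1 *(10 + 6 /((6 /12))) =135593249 /2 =67796624.50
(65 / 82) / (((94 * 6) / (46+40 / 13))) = 1595 / 23124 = 0.07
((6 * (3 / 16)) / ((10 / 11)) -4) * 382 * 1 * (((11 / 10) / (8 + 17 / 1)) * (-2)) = 464321 / 5000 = 92.86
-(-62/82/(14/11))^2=-116281/329476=-0.35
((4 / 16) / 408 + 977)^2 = 2542318636225 / 2663424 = 954530.20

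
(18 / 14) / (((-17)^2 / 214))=1926 / 2023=0.95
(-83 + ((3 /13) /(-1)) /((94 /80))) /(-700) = 50833 /427700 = 0.12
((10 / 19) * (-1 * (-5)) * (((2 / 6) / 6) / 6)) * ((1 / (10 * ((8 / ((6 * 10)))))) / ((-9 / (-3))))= 25 / 4104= 0.01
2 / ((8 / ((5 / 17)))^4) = 625 / 171051008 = 0.00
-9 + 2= -7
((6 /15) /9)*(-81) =-18 /5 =-3.60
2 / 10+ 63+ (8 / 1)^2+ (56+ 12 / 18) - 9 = 2623 / 15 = 174.87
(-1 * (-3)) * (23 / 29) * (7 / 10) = 483 / 290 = 1.67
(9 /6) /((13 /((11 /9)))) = 11 /78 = 0.14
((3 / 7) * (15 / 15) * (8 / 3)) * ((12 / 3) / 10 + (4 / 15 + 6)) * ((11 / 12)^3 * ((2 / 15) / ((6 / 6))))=1331 / 1701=0.78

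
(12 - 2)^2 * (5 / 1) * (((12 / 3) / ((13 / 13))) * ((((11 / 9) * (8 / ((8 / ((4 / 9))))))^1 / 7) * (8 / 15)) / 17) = 140800 / 28917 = 4.87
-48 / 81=-16 / 27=-0.59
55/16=3.44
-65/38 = -1.71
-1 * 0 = 0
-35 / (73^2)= -35 / 5329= -0.01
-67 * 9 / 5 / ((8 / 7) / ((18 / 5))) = -37989 / 100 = -379.89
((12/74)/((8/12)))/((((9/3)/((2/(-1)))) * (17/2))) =-12/629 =-0.02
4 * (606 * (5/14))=6060/7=865.71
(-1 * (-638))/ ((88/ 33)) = 957/ 4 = 239.25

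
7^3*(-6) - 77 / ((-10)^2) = -205877 / 100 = -2058.77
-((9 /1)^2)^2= -6561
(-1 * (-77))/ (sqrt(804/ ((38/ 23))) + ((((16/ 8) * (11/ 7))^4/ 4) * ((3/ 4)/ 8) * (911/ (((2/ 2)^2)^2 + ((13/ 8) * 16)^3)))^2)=-3296354048860822391952663184608192/ 1483120006165644239274520564262760557 + 12351318059362547705114564581773312 * sqrt(175674)/ 1483120006165644239274520564262760557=3.49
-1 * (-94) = 94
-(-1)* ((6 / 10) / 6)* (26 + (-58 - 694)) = -363 / 5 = -72.60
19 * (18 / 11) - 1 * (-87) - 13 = 1156 / 11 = 105.09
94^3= 830584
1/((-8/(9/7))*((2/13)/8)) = -8.36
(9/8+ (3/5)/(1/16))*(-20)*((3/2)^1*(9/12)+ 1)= -7293/16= -455.81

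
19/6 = 3.17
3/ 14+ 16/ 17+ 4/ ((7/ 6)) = 1091/ 238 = 4.58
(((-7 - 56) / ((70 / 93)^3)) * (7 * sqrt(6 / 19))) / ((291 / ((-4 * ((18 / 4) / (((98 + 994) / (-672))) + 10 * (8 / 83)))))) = -2350331154 * sqrt(114) / 1740022375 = -14.42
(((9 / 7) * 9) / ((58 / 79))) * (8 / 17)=25596 / 3451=7.42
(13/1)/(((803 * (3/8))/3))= 104/803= 0.13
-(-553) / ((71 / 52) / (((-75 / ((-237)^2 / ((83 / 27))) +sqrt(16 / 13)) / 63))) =-107900 / 4088961 +1264* sqrt(13) / 639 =7.11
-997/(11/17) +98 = -15871/11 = -1442.82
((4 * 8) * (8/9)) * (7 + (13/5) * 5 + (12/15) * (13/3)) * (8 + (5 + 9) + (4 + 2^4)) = 1261568/45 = 28034.84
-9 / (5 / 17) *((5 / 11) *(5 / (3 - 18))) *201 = 10251 / 11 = 931.91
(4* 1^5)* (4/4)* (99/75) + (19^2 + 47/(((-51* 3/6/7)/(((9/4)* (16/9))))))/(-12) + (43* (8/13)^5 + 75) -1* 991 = -5298510341663/5680782900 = -932.71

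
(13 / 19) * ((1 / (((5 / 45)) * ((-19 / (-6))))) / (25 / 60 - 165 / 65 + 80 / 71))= -7775352 / 3978581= -1.95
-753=-753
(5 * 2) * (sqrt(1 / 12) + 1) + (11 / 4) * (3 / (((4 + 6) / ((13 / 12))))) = 5 * sqrt(3) / 3 + 1743 / 160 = 13.78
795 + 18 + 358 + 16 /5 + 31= 6026 /5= 1205.20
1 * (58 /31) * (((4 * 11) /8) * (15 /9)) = 1595 /93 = 17.15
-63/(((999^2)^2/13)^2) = -1183/110225327118882669776889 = -0.00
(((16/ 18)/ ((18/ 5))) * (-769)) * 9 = -1708.89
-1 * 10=-10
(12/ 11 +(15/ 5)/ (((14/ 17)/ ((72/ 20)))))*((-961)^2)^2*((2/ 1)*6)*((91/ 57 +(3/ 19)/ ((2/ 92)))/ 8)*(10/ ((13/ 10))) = 23555528473012386450/ 19019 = 1238526130343992.14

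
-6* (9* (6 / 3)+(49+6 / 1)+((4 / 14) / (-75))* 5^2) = -3062 / 7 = -437.43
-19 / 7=-2.71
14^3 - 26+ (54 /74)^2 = 3721671 /1369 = 2718.53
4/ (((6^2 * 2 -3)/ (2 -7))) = -0.29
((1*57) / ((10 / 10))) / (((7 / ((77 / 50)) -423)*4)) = -627 / 18412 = -0.03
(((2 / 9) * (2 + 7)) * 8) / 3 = 16 / 3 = 5.33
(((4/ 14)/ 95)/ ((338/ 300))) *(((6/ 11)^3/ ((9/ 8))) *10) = 115200/ 29916887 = 0.00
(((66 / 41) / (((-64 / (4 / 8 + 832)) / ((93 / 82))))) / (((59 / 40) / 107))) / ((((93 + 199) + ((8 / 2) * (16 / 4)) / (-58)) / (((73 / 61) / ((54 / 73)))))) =-1043166431395 / 109188938112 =-9.55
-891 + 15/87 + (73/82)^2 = -173553275/194996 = -890.04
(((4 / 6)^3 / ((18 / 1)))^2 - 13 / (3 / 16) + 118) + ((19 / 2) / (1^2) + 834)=105363131 / 118098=892.17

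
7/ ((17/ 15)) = 105/ 17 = 6.18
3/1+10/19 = 67/19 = 3.53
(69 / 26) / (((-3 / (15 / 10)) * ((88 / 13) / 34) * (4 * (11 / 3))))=-3519 / 7744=-0.45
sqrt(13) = 3.61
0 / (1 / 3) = 0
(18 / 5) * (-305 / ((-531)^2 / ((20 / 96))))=-305 / 375948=-0.00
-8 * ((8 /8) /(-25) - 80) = 640.32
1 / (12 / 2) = 1 / 6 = 0.17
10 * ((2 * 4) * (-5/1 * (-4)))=1600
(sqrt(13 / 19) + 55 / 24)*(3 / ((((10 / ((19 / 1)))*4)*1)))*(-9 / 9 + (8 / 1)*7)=33*sqrt(247) / 8 + 11495 / 64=244.44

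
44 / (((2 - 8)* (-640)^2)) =-11 / 614400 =-0.00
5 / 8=0.62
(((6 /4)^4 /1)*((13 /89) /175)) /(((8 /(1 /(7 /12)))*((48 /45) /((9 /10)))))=85293 /111641600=0.00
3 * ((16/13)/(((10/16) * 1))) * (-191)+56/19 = -1389896/1235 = -1125.42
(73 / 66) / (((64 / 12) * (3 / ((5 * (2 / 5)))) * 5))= 73 / 2640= 0.03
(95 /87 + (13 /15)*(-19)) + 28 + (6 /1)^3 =228.63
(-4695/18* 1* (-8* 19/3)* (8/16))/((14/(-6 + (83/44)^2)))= -140557345/121968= -1152.41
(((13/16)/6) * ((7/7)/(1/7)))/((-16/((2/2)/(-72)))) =91/110592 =0.00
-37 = -37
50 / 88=25 / 44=0.57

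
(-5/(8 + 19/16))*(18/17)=-0.58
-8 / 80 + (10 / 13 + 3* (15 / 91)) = 1059 / 910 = 1.16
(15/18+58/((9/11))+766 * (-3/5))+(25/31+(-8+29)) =-1021339/2790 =-366.07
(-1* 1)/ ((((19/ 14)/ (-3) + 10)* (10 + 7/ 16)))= -672/ 66967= -0.01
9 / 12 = 3 / 4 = 0.75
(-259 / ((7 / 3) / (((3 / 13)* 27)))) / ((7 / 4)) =-35964 / 91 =-395.21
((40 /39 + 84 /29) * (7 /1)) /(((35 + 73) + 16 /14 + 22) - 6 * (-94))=108682 /2751723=0.04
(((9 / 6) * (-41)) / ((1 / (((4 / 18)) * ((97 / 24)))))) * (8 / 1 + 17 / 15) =-544849 / 1080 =-504.49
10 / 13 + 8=114 / 13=8.77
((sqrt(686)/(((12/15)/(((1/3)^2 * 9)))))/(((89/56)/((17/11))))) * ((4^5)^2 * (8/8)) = 8734638080 * sqrt(14)/979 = 33383067.51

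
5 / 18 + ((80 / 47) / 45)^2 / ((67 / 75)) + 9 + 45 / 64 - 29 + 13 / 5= -20993805583 / 1278745920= -16.42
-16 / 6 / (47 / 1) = -8 / 141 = -0.06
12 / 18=2 / 3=0.67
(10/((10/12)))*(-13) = -156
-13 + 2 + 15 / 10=-19 / 2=-9.50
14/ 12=7/ 6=1.17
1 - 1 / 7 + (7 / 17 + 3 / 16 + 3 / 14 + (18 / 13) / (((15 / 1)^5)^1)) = 3489163183 / 2088450000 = 1.67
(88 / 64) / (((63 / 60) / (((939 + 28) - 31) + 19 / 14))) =721765 / 588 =1227.49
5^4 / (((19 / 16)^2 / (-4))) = -640000 / 361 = -1772.85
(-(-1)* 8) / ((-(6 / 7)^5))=-16807 / 972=-17.29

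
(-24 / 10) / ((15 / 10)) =-8 / 5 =-1.60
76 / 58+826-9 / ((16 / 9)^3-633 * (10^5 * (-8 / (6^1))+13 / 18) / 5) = 2952325347366022 / 3568582657919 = 827.31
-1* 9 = -9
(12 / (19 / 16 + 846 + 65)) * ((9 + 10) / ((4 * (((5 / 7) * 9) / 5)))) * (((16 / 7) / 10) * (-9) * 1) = -2432 / 24325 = -0.10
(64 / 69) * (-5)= -320 / 69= -4.64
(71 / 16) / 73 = 71 / 1168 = 0.06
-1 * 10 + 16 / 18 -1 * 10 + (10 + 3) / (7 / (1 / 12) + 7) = -1195 / 63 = -18.97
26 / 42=13 / 21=0.62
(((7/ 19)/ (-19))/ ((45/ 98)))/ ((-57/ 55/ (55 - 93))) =-15092/ 9747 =-1.55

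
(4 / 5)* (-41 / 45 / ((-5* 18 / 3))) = 82 / 3375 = 0.02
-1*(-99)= 99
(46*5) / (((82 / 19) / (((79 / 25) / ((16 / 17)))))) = 586891 / 3280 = 178.93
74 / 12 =37 / 6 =6.17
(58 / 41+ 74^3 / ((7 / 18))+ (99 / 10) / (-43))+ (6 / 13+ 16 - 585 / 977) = 1633296372866157 / 1567430410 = 1042021.62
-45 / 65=-9 / 13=-0.69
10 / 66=5 / 33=0.15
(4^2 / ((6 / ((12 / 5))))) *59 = 1888 / 5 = 377.60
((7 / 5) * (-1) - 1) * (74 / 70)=-444 / 175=-2.54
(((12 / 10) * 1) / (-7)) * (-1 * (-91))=-78 / 5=-15.60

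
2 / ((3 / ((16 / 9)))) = 32 / 27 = 1.19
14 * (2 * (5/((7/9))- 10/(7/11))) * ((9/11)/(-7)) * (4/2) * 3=14040/77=182.34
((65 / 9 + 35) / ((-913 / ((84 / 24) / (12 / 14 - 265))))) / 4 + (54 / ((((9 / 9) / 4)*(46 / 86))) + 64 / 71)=20083030710335 / 49621098978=404.73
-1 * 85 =-85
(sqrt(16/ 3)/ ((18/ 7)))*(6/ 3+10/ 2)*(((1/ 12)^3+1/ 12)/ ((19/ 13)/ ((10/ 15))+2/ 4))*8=2639*sqrt(3)/ 2916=1.57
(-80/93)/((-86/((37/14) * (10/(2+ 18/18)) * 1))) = 7400/83979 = 0.09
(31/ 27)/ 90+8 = 8.01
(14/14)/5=0.20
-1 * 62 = -62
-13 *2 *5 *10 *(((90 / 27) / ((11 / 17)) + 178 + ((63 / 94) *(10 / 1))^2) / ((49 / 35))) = -108066536500 / 510279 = -211779.31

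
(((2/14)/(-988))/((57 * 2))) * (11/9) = -0.00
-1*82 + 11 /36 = -2941 /36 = -81.69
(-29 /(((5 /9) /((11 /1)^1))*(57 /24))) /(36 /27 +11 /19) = -68904 /545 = -126.43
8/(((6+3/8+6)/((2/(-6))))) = -64/297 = -0.22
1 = 1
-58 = -58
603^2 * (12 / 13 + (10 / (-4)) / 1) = -14907969 / 26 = -573383.42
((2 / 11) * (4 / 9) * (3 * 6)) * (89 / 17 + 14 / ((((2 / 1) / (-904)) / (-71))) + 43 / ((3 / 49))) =654539.01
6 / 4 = 3 / 2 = 1.50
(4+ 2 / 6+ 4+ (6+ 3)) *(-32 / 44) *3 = -416 / 11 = -37.82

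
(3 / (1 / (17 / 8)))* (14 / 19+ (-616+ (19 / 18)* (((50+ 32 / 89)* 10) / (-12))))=-113762385 / 27056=-4204.70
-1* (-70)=70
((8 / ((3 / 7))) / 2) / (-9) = -28 / 27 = -1.04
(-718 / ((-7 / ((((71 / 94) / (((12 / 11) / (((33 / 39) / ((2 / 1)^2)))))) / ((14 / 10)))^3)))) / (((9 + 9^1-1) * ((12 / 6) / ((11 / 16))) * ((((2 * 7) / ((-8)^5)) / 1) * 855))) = -62597688916534475 / 9628809732871763616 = -0.01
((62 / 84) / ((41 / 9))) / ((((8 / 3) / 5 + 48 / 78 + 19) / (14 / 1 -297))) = -5132205 / 2255246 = -2.28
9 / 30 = 3 / 10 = 0.30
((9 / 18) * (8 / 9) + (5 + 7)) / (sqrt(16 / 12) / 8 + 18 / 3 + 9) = 8960 / 10799 - 448 * sqrt(3) / 97191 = 0.82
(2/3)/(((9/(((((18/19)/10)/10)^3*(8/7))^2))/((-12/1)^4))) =816293376/562804728759765625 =0.00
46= 46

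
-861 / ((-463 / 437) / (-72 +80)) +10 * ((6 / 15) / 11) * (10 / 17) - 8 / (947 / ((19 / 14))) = 3731450837812 / 573945449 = 6501.40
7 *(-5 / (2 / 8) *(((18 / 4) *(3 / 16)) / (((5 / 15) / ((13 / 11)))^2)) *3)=-4312035 / 968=-4454.58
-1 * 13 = -13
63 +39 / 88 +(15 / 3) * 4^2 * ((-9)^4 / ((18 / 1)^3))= 13503 / 88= 153.44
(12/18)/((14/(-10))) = -10/21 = -0.48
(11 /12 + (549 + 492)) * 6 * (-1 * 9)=-112527 /2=-56263.50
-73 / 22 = -3.32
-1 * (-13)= 13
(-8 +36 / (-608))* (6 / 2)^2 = -11025 / 152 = -72.53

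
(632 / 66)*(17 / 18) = 2686 / 297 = 9.04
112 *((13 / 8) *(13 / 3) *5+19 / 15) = 20426 / 5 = 4085.20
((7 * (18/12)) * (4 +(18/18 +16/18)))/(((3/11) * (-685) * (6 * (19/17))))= -0.05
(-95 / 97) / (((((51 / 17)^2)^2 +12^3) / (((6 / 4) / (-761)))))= 95 / 89023302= 0.00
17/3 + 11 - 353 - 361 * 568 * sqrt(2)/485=-205048 * sqrt(2)/485 - 1009/3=-934.23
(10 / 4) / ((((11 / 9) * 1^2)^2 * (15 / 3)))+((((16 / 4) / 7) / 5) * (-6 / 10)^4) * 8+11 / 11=1.45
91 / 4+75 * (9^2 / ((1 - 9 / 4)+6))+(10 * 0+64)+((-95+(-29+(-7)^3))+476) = 104477 / 76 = 1374.70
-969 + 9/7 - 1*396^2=-1104486/7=-157783.71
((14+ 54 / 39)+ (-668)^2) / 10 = 2900556 / 65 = 44623.94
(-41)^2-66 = 1615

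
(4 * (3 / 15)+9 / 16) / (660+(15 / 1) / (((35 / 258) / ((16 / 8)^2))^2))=5341 / 53708352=0.00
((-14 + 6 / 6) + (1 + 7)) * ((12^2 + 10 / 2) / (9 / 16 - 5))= 11920 / 71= 167.89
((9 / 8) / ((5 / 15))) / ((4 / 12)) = 81 / 8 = 10.12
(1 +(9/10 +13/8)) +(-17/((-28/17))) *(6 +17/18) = 47377/630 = 75.20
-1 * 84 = -84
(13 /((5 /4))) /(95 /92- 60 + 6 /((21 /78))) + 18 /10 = 179119 /118115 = 1.52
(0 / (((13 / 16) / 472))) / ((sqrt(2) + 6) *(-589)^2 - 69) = 0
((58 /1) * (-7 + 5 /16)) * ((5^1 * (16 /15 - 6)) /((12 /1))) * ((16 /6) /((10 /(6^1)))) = 114811 /90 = 1275.68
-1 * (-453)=453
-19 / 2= -9.50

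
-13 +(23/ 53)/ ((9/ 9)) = -666/ 53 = -12.57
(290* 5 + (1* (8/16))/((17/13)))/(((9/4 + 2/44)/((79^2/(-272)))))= -3385386763/233512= -14497.70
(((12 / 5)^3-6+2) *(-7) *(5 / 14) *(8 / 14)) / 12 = -614 / 525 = -1.17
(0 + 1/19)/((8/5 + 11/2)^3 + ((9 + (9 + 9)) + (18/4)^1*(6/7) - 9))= 7000/50509163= 0.00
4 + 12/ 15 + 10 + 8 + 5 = 139/ 5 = 27.80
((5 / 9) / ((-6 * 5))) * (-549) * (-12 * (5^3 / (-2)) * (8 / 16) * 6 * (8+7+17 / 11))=378477.27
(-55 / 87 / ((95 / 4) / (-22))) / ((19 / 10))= 9680 / 31407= 0.31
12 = 12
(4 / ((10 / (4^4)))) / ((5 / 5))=512 / 5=102.40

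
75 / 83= 0.90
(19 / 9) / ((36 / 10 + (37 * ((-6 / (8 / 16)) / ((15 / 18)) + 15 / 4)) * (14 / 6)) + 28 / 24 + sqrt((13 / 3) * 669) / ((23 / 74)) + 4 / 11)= -70229627380 / 29324507049273 - 82376800 * sqrt(2899) / 9774835683091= -0.00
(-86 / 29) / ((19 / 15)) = -1290 / 551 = -2.34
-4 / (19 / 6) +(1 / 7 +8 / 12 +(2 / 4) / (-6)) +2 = 2335 / 1596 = 1.46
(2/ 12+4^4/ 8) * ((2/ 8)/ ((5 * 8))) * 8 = 193/ 120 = 1.61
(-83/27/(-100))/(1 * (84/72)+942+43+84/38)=1577/50703750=0.00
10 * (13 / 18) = 65 / 9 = 7.22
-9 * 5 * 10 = -450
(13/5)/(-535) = -13/2675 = -0.00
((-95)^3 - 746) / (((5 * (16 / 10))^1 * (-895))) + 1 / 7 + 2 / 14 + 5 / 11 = 66483437 / 551320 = 120.59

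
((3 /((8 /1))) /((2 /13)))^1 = 39 /16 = 2.44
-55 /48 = -1.15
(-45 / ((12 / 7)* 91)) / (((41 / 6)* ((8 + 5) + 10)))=-45 / 24518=-0.00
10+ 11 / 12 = 131 / 12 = 10.92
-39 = -39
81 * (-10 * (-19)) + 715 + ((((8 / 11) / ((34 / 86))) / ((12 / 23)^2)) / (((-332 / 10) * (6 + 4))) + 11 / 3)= 18001605557 / 1117512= 16108.65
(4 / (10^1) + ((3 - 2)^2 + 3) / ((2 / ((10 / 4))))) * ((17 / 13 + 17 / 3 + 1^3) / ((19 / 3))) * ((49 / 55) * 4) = 1645812 / 67925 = 24.23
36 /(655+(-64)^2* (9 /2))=36 /19087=0.00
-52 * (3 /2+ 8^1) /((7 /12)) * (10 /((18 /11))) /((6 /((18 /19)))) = -5720 /7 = -817.14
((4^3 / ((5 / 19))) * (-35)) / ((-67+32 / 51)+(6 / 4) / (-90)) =8682240 / 67717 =128.21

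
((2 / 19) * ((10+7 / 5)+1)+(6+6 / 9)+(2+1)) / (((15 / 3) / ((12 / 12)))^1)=3127 / 1425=2.19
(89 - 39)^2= 2500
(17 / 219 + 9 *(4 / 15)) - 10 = -7.52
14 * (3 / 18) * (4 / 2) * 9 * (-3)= -126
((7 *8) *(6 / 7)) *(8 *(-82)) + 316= -31172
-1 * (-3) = 3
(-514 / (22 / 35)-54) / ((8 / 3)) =-28767 / 88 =-326.90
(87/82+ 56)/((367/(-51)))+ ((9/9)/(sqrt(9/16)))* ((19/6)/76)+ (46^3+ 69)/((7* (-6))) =-630269629/270846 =-2327.04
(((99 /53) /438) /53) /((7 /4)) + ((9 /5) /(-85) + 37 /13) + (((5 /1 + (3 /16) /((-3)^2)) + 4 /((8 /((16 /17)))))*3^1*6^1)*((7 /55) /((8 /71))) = 114.48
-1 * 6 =-6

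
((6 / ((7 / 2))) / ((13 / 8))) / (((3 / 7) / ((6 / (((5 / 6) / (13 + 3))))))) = 283.57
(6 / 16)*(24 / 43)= 9 / 43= 0.21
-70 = -70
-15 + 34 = 19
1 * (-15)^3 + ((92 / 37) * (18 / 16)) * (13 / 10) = -2494809 / 740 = -3371.36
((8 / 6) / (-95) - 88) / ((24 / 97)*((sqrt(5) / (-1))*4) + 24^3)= -0.01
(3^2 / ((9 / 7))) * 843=5901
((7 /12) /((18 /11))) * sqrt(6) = 77 * sqrt(6) /216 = 0.87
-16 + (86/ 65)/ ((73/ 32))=-73168/ 4745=-15.42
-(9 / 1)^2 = -81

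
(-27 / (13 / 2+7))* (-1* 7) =14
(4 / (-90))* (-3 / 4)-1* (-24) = 721 / 30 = 24.03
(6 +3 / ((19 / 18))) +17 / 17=187 / 19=9.84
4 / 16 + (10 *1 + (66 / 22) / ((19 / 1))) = 791 / 76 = 10.41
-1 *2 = -2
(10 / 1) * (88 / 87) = 880 / 87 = 10.11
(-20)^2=400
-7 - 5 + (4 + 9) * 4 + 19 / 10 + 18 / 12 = 217 / 5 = 43.40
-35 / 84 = -5 / 12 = -0.42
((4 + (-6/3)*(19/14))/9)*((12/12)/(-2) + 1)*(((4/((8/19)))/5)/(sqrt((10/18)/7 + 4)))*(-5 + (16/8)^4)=627*sqrt(1799)/35980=0.74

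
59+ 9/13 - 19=529/13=40.69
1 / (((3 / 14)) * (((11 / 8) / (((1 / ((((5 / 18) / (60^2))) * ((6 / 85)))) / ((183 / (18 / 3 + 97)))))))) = 235334400 / 671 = 350721.91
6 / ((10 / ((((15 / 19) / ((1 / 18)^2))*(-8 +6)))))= -5832 / 19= -306.95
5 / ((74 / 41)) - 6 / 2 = -17 / 74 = -0.23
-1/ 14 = -0.07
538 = 538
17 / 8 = 2.12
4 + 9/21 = 31/7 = 4.43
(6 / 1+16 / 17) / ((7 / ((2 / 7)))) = 236 / 833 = 0.28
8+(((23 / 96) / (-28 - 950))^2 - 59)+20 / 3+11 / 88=-389694536687 / 8814956544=-44.21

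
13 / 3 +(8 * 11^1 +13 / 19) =5302 / 57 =93.02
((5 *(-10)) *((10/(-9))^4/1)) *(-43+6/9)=63500000/19683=3226.13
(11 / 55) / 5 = 1 / 25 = 0.04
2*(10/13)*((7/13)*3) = 420/169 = 2.49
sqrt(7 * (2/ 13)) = sqrt(182)/ 13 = 1.04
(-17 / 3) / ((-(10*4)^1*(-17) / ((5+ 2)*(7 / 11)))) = -49 / 1320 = -0.04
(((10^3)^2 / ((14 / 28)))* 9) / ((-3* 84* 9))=-500000 / 63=-7936.51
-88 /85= -1.04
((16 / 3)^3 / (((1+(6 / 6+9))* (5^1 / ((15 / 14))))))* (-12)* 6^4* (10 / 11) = -35389440 / 847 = -41782.10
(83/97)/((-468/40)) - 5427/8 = -61597663/90792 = -678.45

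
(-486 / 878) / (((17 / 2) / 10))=-0.65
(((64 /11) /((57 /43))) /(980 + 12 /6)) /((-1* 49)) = -1376 /15084993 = -0.00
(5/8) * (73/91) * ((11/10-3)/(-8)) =1387/11648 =0.12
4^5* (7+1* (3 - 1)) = 9216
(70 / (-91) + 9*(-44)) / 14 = -2579 / 91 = -28.34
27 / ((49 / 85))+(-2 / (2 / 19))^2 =19984 / 49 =407.84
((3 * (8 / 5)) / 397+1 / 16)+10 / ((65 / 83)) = 5302957 / 412880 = 12.84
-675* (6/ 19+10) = -6963.16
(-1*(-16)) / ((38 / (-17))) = -136 / 19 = -7.16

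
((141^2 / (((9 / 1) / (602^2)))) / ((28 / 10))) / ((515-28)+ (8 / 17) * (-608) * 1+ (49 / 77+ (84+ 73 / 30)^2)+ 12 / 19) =130608169857000 / 3505077271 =37262.57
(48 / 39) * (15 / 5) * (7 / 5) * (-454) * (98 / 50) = -7474656 / 1625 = -4599.79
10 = 10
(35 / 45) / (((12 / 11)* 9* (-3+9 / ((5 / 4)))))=55 / 2916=0.02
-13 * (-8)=104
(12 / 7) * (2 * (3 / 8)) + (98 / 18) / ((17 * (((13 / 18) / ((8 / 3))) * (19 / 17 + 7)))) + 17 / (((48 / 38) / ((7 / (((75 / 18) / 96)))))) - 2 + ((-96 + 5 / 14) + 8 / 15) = 1954227481 / 941850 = 2074.88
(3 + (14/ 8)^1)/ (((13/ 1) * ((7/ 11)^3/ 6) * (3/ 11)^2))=3059969/ 26754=114.37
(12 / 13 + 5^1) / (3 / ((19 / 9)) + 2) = 1463 / 845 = 1.73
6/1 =6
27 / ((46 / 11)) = 297 / 46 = 6.46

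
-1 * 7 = -7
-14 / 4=-7 / 2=-3.50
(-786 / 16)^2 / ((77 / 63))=1974.49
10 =10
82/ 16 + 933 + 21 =7673/ 8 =959.12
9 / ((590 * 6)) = 3 / 1180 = 0.00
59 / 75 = 0.79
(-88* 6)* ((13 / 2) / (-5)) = 3432 / 5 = 686.40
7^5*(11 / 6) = 184877 / 6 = 30812.83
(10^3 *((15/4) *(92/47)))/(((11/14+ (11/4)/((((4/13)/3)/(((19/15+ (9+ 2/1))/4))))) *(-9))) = -32200000/3277263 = -9.83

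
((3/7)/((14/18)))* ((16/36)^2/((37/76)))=1216/5439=0.22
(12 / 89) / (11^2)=12 / 10769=0.00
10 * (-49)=-490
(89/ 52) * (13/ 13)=89/ 52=1.71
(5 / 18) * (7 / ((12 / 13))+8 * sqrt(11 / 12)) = 455 / 216+10 * sqrt(33) / 27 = 4.23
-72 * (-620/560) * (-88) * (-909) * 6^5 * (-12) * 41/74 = -329664626533.81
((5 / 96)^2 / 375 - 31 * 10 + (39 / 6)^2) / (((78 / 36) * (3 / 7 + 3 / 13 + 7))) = -259096313 / 16058880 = -16.13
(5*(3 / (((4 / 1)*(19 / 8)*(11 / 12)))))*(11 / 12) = 1.58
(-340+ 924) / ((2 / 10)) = 2920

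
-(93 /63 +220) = -4651 /21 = -221.48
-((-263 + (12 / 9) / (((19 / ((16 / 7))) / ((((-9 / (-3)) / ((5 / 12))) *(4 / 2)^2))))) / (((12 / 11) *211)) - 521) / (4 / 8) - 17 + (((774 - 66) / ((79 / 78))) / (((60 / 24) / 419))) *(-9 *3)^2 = 5680544644295081 / 66509310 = 85409766.61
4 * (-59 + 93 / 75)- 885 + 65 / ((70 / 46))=-1073.33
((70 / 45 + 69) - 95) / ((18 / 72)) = -97.78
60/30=2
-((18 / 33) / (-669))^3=8 / 14760213677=0.00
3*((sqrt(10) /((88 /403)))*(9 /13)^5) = 5491557*sqrt(10) /2513368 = 6.91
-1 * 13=-13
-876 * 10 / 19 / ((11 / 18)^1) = -754.45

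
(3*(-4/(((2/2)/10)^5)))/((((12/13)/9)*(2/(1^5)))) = -5850000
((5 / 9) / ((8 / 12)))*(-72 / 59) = -60 / 59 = -1.02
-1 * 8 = -8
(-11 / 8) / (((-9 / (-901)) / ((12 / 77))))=-901 / 42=-21.45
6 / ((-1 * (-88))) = 3 / 44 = 0.07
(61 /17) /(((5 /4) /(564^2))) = 77615424 /85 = 913122.64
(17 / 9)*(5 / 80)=17 / 144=0.12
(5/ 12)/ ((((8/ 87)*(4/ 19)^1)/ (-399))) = -1099245/ 128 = -8587.85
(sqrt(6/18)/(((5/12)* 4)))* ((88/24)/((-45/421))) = -4631* sqrt(3)/675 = -11.88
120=120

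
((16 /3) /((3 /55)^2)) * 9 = 48400 /3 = 16133.33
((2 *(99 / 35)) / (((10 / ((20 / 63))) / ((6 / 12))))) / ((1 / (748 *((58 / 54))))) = 477224 / 6615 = 72.14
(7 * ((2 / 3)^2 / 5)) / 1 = 28 / 45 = 0.62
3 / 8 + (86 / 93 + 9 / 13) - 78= -76.01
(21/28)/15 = 1/20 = 0.05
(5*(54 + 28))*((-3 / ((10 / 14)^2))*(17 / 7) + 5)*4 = -76096 / 5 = -15219.20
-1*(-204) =204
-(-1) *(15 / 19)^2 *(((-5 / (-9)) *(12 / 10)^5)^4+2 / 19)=98037405571986 / 41864013671875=2.34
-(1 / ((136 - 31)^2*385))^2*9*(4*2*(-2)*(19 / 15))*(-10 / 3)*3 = -0.00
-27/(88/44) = -27/2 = -13.50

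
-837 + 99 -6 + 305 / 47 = -34663 / 47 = -737.51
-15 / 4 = -3.75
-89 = -89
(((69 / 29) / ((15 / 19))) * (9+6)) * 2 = 2622 / 29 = 90.41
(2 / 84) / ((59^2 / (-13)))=-13 / 146202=-0.00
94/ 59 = 1.59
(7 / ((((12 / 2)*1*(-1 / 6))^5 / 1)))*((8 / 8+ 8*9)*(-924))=472164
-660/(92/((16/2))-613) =1.10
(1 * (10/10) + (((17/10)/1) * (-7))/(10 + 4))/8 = 3/160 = 0.02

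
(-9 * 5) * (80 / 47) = -76.60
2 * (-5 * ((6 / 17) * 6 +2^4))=-3080 / 17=-181.18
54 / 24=9 / 4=2.25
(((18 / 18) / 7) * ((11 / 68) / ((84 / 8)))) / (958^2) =11 / 4586984472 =0.00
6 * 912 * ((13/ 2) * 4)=142272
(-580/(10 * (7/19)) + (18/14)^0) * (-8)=8760/7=1251.43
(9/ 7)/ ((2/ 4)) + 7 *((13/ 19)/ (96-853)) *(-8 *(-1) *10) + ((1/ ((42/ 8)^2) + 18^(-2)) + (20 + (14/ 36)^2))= 2541003715/ 114172254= 22.26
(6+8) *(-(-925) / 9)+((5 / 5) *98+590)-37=18809 / 9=2089.89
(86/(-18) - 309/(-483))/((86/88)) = -263824/62307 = -4.23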